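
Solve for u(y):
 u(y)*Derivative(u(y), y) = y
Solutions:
 u(y) = -sqrt(C1 + y^2)
 u(y) = sqrt(C1 + y^2)


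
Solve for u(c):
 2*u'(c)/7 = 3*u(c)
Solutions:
 u(c) = C1*exp(21*c/2)


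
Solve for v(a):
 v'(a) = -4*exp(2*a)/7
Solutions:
 v(a) = C1 - 2*exp(2*a)/7


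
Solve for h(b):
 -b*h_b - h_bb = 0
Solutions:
 h(b) = C1 + C2*erf(sqrt(2)*b/2)


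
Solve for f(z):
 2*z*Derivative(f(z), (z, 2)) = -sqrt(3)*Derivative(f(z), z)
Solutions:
 f(z) = C1 + C2*z^(1 - sqrt(3)/2)


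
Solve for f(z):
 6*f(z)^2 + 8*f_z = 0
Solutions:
 f(z) = 4/(C1 + 3*z)


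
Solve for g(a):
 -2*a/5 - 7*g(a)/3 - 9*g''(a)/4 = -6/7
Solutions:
 g(a) = C1*sin(2*sqrt(21)*a/9) + C2*cos(2*sqrt(21)*a/9) - 6*a/35 + 18/49


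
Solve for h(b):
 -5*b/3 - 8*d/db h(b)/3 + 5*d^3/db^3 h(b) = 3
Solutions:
 h(b) = C1 + C2*exp(-2*sqrt(30)*b/15) + C3*exp(2*sqrt(30)*b/15) - 5*b^2/16 - 9*b/8


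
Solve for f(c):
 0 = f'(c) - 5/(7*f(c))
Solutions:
 f(c) = -sqrt(C1 + 70*c)/7
 f(c) = sqrt(C1 + 70*c)/7


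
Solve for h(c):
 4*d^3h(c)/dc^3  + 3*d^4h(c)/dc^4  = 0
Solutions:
 h(c) = C1 + C2*c + C3*c^2 + C4*exp(-4*c/3)


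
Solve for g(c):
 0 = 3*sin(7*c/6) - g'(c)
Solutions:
 g(c) = C1 - 18*cos(7*c/6)/7


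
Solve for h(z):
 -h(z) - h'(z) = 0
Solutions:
 h(z) = C1*exp(-z)


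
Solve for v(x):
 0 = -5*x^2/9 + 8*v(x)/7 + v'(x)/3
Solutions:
 v(x) = C1*exp(-24*x/7) + 35*x^2/72 - 245*x/864 + 1715/20736


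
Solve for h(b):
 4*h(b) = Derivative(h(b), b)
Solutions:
 h(b) = C1*exp(4*b)


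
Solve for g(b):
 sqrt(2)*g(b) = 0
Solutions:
 g(b) = 0


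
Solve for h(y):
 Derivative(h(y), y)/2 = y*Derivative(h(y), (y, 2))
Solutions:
 h(y) = C1 + C2*y^(3/2)


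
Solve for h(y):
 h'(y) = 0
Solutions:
 h(y) = C1


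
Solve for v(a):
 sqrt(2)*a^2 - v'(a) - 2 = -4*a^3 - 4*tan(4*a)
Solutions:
 v(a) = C1 + a^4 + sqrt(2)*a^3/3 - 2*a - log(cos(4*a))


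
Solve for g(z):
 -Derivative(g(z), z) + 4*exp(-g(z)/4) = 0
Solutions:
 g(z) = 4*log(C1 + z)


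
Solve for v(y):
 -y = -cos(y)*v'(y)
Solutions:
 v(y) = C1 + Integral(y/cos(y), y)


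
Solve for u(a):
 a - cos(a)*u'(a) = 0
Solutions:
 u(a) = C1 + Integral(a/cos(a), a)


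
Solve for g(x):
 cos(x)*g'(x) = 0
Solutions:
 g(x) = C1


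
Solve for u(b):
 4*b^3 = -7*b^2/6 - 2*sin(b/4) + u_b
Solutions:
 u(b) = C1 + b^4 + 7*b^3/18 - 8*cos(b/4)


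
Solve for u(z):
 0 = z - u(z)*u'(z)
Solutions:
 u(z) = -sqrt(C1 + z^2)
 u(z) = sqrt(C1 + z^2)


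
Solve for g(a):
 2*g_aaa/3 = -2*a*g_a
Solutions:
 g(a) = C1 + Integral(C2*airyai(-3^(1/3)*a) + C3*airybi(-3^(1/3)*a), a)


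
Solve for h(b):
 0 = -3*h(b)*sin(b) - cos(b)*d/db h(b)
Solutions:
 h(b) = C1*cos(b)^3


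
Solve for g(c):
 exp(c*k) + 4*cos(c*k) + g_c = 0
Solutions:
 g(c) = C1 - exp(c*k)/k - 4*sin(c*k)/k


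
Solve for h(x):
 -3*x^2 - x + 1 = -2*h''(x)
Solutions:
 h(x) = C1 + C2*x + x^4/8 + x^3/12 - x^2/4


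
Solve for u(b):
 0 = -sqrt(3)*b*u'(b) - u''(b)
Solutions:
 u(b) = C1 + C2*erf(sqrt(2)*3^(1/4)*b/2)


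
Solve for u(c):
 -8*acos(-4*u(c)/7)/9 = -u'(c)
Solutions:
 Integral(1/acos(-4*_y/7), (_y, u(c))) = C1 + 8*c/9


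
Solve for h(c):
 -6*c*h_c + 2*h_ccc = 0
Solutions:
 h(c) = C1 + Integral(C2*airyai(3^(1/3)*c) + C3*airybi(3^(1/3)*c), c)


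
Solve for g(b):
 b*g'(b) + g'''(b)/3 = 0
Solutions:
 g(b) = C1 + Integral(C2*airyai(-3^(1/3)*b) + C3*airybi(-3^(1/3)*b), b)


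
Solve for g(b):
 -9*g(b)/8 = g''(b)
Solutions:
 g(b) = C1*sin(3*sqrt(2)*b/4) + C2*cos(3*sqrt(2)*b/4)


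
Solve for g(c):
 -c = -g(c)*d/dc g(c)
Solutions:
 g(c) = -sqrt(C1 + c^2)
 g(c) = sqrt(C1 + c^2)


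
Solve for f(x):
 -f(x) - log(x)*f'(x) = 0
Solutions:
 f(x) = C1*exp(-li(x))


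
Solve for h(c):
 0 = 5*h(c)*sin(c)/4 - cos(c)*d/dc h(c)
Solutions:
 h(c) = C1/cos(c)^(5/4)


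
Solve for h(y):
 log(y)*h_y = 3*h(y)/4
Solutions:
 h(y) = C1*exp(3*li(y)/4)


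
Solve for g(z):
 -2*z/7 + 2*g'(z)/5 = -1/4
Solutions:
 g(z) = C1 + 5*z^2/14 - 5*z/8


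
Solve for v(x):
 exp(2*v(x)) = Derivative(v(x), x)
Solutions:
 v(x) = log(-sqrt(-1/(C1 + x))) - log(2)/2
 v(x) = log(-1/(C1 + x))/2 - log(2)/2


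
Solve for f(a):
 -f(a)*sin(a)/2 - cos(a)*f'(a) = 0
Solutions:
 f(a) = C1*sqrt(cos(a))


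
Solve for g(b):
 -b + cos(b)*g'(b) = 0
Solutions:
 g(b) = C1 + Integral(b/cos(b), b)


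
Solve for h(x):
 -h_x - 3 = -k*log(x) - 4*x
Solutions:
 h(x) = C1 + k*x*log(x) - k*x + 2*x^2 - 3*x


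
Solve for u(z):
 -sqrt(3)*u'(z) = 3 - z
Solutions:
 u(z) = C1 + sqrt(3)*z^2/6 - sqrt(3)*z


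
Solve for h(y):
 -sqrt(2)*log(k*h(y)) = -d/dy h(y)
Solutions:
 li(k*h(y))/k = C1 + sqrt(2)*y


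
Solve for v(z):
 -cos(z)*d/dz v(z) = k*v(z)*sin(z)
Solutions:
 v(z) = C1*exp(k*log(cos(z)))


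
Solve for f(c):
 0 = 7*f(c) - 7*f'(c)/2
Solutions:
 f(c) = C1*exp(2*c)


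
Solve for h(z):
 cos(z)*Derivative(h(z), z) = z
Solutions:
 h(z) = C1 + Integral(z/cos(z), z)


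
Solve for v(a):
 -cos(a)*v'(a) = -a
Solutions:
 v(a) = C1 + Integral(a/cos(a), a)


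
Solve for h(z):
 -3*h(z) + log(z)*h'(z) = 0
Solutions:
 h(z) = C1*exp(3*li(z))


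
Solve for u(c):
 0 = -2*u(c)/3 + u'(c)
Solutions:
 u(c) = C1*exp(2*c/3)


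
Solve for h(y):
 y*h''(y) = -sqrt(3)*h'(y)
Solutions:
 h(y) = C1 + C2*y^(1 - sqrt(3))


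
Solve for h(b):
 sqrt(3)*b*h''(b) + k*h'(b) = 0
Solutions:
 h(b) = C1 + b^(-sqrt(3)*re(k)/3 + 1)*(C2*sin(sqrt(3)*log(b)*Abs(im(k))/3) + C3*cos(sqrt(3)*log(b)*im(k)/3))


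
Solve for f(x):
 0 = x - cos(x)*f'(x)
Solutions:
 f(x) = C1 + Integral(x/cos(x), x)


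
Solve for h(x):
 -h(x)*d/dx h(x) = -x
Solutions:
 h(x) = -sqrt(C1 + x^2)
 h(x) = sqrt(C1 + x^2)


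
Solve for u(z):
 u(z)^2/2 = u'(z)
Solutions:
 u(z) = -2/(C1 + z)


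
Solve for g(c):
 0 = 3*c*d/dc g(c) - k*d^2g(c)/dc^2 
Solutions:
 g(c) = C1 + C2*erf(sqrt(6)*c*sqrt(-1/k)/2)/sqrt(-1/k)


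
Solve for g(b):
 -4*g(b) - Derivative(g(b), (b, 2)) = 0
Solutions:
 g(b) = C1*sin(2*b) + C2*cos(2*b)


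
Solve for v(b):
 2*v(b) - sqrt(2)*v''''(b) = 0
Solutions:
 v(b) = C1*exp(-2^(1/8)*b) + C2*exp(2^(1/8)*b) + C3*sin(2^(1/8)*b) + C4*cos(2^(1/8)*b)


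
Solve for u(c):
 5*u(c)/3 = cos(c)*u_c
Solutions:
 u(c) = C1*(sin(c) + 1)^(5/6)/(sin(c) - 1)^(5/6)


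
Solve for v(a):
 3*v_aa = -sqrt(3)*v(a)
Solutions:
 v(a) = C1*sin(3^(3/4)*a/3) + C2*cos(3^(3/4)*a/3)


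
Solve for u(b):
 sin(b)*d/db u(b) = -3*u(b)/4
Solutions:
 u(b) = C1*(cos(b) + 1)^(3/8)/(cos(b) - 1)^(3/8)


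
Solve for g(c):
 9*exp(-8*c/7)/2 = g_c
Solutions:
 g(c) = C1 - 63*exp(-8*c/7)/16


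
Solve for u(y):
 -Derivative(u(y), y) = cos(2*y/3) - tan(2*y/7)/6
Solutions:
 u(y) = C1 - 7*log(cos(2*y/7))/12 - 3*sin(2*y/3)/2


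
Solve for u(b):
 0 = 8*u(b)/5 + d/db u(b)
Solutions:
 u(b) = C1*exp(-8*b/5)


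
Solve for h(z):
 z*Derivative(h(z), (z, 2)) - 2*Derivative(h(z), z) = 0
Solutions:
 h(z) = C1 + C2*z^3


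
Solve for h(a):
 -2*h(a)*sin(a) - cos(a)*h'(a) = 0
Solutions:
 h(a) = C1*cos(a)^2


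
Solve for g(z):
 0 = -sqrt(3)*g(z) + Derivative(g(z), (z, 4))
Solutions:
 g(z) = C1*exp(-3^(1/8)*z) + C2*exp(3^(1/8)*z) + C3*sin(3^(1/8)*z) + C4*cos(3^(1/8)*z)


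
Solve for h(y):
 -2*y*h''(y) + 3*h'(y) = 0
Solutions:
 h(y) = C1 + C2*y^(5/2)


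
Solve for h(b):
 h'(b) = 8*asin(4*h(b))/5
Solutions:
 Integral(1/asin(4*_y), (_y, h(b))) = C1 + 8*b/5


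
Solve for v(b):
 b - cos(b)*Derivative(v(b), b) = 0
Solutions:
 v(b) = C1 + Integral(b/cos(b), b)


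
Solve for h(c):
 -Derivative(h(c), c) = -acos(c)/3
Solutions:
 h(c) = C1 + c*acos(c)/3 - sqrt(1 - c^2)/3


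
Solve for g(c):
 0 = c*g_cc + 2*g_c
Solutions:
 g(c) = C1 + C2/c


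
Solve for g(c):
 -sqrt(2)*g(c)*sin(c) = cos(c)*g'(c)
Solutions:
 g(c) = C1*cos(c)^(sqrt(2))


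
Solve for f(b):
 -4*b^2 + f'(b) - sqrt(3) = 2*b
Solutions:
 f(b) = C1 + 4*b^3/3 + b^2 + sqrt(3)*b


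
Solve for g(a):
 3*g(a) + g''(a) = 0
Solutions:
 g(a) = C1*sin(sqrt(3)*a) + C2*cos(sqrt(3)*a)


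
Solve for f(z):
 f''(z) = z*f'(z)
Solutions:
 f(z) = C1 + C2*erfi(sqrt(2)*z/2)


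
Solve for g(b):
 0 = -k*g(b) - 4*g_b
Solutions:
 g(b) = C1*exp(-b*k/4)


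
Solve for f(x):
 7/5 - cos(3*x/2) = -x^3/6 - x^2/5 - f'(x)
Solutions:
 f(x) = C1 - x^4/24 - x^3/15 - 7*x/5 + 2*sin(3*x/2)/3


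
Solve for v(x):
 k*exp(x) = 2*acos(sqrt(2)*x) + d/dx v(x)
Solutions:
 v(x) = C1 + k*exp(x) - 2*x*acos(sqrt(2)*x) + sqrt(2)*sqrt(1 - 2*x^2)


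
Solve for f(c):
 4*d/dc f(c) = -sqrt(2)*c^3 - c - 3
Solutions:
 f(c) = C1 - sqrt(2)*c^4/16 - c^2/8 - 3*c/4


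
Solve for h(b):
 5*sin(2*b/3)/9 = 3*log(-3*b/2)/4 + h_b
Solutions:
 h(b) = C1 - 3*b*log(-b)/4 - 3*b*log(3)/4 + 3*b*log(2)/4 + 3*b/4 - 5*cos(2*b/3)/6


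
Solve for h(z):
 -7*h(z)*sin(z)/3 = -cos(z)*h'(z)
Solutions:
 h(z) = C1/cos(z)^(7/3)


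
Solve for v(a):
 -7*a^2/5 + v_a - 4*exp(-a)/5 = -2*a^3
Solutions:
 v(a) = C1 - a^4/2 + 7*a^3/15 - 4*exp(-a)/5


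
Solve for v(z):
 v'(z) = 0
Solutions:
 v(z) = C1


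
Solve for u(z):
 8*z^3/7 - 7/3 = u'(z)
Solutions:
 u(z) = C1 + 2*z^4/7 - 7*z/3


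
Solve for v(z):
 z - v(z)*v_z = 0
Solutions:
 v(z) = -sqrt(C1 + z^2)
 v(z) = sqrt(C1 + z^2)


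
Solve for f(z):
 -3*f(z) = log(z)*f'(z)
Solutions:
 f(z) = C1*exp(-3*li(z))


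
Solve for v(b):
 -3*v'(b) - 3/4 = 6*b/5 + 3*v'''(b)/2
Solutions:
 v(b) = C1 + C2*sin(sqrt(2)*b) + C3*cos(sqrt(2)*b) - b^2/5 - b/4


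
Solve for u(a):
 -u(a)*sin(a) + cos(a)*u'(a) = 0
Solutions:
 u(a) = C1/cos(a)


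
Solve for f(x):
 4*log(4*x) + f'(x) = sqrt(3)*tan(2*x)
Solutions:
 f(x) = C1 - 4*x*log(x) - 8*x*log(2) + 4*x - sqrt(3)*log(cos(2*x))/2


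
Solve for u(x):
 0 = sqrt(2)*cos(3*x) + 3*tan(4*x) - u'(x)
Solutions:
 u(x) = C1 - 3*log(cos(4*x))/4 + sqrt(2)*sin(3*x)/3


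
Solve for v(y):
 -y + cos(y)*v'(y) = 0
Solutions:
 v(y) = C1 + Integral(y/cos(y), y)


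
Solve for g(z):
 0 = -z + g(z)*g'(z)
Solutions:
 g(z) = -sqrt(C1 + z^2)
 g(z) = sqrt(C1 + z^2)


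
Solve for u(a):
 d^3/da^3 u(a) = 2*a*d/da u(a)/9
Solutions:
 u(a) = C1 + Integral(C2*airyai(6^(1/3)*a/3) + C3*airybi(6^(1/3)*a/3), a)


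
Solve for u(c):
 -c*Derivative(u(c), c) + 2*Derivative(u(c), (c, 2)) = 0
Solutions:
 u(c) = C1 + C2*erfi(c/2)


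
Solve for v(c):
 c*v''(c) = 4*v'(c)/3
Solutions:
 v(c) = C1 + C2*c^(7/3)


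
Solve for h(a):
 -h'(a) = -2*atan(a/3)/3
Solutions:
 h(a) = C1 + 2*a*atan(a/3)/3 - log(a^2 + 9)


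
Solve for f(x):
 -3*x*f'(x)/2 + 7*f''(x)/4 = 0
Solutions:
 f(x) = C1 + C2*erfi(sqrt(21)*x/7)


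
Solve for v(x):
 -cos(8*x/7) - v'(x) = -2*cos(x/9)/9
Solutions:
 v(x) = C1 + 2*sin(x/9) - 7*sin(8*x/7)/8


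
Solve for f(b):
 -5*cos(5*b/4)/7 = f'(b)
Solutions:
 f(b) = C1 - 4*sin(5*b/4)/7


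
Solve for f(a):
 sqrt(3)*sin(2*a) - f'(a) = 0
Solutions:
 f(a) = C1 - sqrt(3)*cos(2*a)/2


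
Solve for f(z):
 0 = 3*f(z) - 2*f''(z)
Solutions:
 f(z) = C1*exp(-sqrt(6)*z/2) + C2*exp(sqrt(6)*z/2)


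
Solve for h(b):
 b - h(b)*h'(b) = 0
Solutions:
 h(b) = -sqrt(C1 + b^2)
 h(b) = sqrt(C1 + b^2)


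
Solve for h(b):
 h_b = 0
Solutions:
 h(b) = C1


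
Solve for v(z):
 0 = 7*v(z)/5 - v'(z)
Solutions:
 v(z) = C1*exp(7*z/5)


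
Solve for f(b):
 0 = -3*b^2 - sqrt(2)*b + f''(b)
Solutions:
 f(b) = C1 + C2*b + b^4/4 + sqrt(2)*b^3/6


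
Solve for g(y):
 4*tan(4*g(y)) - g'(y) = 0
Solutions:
 g(y) = -asin(C1*exp(16*y))/4 + pi/4
 g(y) = asin(C1*exp(16*y))/4


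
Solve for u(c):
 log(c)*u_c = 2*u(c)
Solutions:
 u(c) = C1*exp(2*li(c))


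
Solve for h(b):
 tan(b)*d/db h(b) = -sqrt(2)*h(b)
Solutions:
 h(b) = C1/sin(b)^(sqrt(2))


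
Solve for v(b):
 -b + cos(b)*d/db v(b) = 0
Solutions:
 v(b) = C1 + Integral(b/cos(b), b)


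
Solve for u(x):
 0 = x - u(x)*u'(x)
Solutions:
 u(x) = -sqrt(C1 + x^2)
 u(x) = sqrt(C1 + x^2)


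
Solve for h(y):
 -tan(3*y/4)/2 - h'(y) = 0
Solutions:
 h(y) = C1 + 2*log(cos(3*y/4))/3


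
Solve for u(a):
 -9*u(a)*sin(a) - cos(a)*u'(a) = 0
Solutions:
 u(a) = C1*cos(a)^9


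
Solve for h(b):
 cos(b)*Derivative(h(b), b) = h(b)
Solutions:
 h(b) = C1*sqrt(sin(b) + 1)/sqrt(sin(b) - 1)


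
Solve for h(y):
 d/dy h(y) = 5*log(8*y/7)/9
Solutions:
 h(y) = C1 + 5*y*log(y)/9 - 5*y*log(7)/9 - 5*y/9 + 5*y*log(2)/3


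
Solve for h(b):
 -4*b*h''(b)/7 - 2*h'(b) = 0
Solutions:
 h(b) = C1 + C2/b^(5/2)


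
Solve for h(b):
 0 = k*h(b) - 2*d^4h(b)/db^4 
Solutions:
 h(b) = C1*exp(-2^(3/4)*b*k^(1/4)/2) + C2*exp(2^(3/4)*b*k^(1/4)/2) + C3*exp(-2^(3/4)*I*b*k^(1/4)/2) + C4*exp(2^(3/4)*I*b*k^(1/4)/2)


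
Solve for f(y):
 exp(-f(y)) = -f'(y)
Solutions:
 f(y) = log(C1 - y)


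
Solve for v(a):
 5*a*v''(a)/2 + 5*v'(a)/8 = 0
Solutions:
 v(a) = C1 + C2*a^(3/4)


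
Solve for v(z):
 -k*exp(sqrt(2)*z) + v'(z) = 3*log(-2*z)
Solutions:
 v(z) = C1 + sqrt(2)*k*exp(sqrt(2)*z)/2 + 3*z*log(-z) + 3*z*(-1 + log(2))


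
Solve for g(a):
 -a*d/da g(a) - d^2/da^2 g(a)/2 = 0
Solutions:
 g(a) = C1 + C2*erf(a)


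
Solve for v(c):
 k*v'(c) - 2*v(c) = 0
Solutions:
 v(c) = C1*exp(2*c/k)


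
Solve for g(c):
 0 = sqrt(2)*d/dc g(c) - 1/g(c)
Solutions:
 g(c) = -sqrt(C1 + sqrt(2)*c)
 g(c) = sqrt(C1 + sqrt(2)*c)


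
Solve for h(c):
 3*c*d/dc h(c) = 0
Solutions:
 h(c) = C1


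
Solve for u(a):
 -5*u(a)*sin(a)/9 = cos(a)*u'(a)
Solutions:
 u(a) = C1*cos(a)^(5/9)


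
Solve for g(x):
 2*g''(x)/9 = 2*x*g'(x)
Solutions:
 g(x) = C1 + C2*erfi(3*sqrt(2)*x/2)


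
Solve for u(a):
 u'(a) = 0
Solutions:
 u(a) = C1


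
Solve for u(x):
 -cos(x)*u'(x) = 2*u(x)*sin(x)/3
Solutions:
 u(x) = C1*cos(x)^(2/3)


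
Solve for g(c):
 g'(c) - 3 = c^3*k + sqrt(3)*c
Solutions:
 g(c) = C1 + c^4*k/4 + sqrt(3)*c^2/2 + 3*c


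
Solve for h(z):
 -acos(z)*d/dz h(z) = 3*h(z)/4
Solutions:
 h(z) = C1*exp(-3*Integral(1/acos(z), z)/4)


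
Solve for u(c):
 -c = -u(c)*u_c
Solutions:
 u(c) = -sqrt(C1 + c^2)
 u(c) = sqrt(C1 + c^2)


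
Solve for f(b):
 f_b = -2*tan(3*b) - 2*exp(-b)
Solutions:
 f(b) = C1 - log(tan(3*b)^2 + 1)/3 + 2*exp(-b)


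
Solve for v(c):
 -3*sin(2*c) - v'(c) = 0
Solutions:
 v(c) = C1 + 3*cos(2*c)/2


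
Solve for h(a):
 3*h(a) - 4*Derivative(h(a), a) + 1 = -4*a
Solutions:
 h(a) = C1*exp(3*a/4) - 4*a/3 - 19/9


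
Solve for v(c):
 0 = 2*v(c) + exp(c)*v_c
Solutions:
 v(c) = C1*exp(2*exp(-c))


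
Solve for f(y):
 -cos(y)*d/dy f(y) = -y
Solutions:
 f(y) = C1 + Integral(y/cos(y), y)


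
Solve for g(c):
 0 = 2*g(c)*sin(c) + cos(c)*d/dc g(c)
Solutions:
 g(c) = C1*cos(c)^2


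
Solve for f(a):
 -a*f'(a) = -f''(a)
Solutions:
 f(a) = C1 + C2*erfi(sqrt(2)*a/2)


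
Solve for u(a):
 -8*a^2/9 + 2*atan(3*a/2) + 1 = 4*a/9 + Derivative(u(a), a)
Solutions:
 u(a) = C1 - 8*a^3/27 - 2*a^2/9 + 2*a*atan(3*a/2) + a - 2*log(9*a^2 + 4)/3


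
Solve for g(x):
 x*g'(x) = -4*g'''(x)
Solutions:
 g(x) = C1 + Integral(C2*airyai(-2^(1/3)*x/2) + C3*airybi(-2^(1/3)*x/2), x)


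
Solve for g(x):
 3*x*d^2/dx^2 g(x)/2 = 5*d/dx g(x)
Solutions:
 g(x) = C1 + C2*x^(13/3)


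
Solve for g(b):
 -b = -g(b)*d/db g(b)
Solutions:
 g(b) = -sqrt(C1 + b^2)
 g(b) = sqrt(C1 + b^2)


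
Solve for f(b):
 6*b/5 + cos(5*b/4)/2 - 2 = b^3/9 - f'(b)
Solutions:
 f(b) = C1 + b^4/36 - 3*b^2/5 + 2*b - 2*sin(5*b/4)/5


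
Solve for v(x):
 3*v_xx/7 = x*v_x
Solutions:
 v(x) = C1 + C2*erfi(sqrt(42)*x/6)


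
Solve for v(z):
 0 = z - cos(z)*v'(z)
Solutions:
 v(z) = C1 + Integral(z/cos(z), z)


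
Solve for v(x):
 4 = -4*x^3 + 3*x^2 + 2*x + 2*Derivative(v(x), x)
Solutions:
 v(x) = C1 + x^4/2 - x^3/2 - x^2/2 + 2*x


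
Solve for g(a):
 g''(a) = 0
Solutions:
 g(a) = C1 + C2*a


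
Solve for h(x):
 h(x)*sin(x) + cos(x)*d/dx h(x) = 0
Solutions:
 h(x) = C1*cos(x)


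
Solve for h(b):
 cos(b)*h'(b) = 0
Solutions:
 h(b) = C1


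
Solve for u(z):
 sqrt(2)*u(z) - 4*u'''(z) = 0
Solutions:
 u(z) = C3*exp(sqrt(2)*z/2) + (C1*sin(sqrt(6)*z/4) + C2*cos(sqrt(6)*z/4))*exp(-sqrt(2)*z/4)


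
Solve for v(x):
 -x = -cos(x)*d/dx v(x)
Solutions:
 v(x) = C1 + Integral(x/cos(x), x)


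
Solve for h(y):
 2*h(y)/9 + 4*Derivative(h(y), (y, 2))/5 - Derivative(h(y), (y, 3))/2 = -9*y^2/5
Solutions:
 h(y) = C1*exp(y*(-2^(1/3)*(5*sqrt(13305) + 631)^(1/3) - 32*2^(2/3)/(5*sqrt(13305) + 631)^(1/3) + 16)/30)*sin(2^(1/3)*sqrt(3)*y*(-(5*sqrt(13305) + 631)^(1/3) + 32*2^(1/3)/(5*sqrt(13305) + 631)^(1/3))/30) + C2*exp(y*(-2^(1/3)*(5*sqrt(13305) + 631)^(1/3) - 32*2^(2/3)/(5*sqrt(13305) + 631)^(1/3) + 16)/30)*cos(2^(1/3)*sqrt(3)*y*(-(5*sqrt(13305) + 631)^(1/3) + 32*2^(1/3)/(5*sqrt(13305) + 631)^(1/3))/30) + C3*exp(y*(32*2^(2/3)/(5*sqrt(13305) + 631)^(1/3) + 8 + 2^(1/3)*(5*sqrt(13305) + 631)^(1/3))/15) - 81*y^2/10 + 1458/25


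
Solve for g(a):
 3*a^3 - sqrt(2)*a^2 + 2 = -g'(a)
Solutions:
 g(a) = C1 - 3*a^4/4 + sqrt(2)*a^3/3 - 2*a


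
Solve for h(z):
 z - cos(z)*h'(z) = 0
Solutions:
 h(z) = C1 + Integral(z/cos(z), z)


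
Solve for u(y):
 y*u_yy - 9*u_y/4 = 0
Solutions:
 u(y) = C1 + C2*y^(13/4)


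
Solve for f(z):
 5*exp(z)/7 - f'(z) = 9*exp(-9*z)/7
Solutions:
 f(z) = C1 + 5*exp(z)/7 + exp(-9*z)/7


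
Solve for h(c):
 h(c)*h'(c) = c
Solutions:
 h(c) = -sqrt(C1 + c^2)
 h(c) = sqrt(C1 + c^2)


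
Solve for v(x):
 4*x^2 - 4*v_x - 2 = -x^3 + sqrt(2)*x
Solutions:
 v(x) = C1 + x^4/16 + x^3/3 - sqrt(2)*x^2/8 - x/2


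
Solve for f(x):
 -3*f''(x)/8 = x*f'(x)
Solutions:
 f(x) = C1 + C2*erf(2*sqrt(3)*x/3)


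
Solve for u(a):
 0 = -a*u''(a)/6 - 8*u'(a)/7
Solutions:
 u(a) = C1 + C2/a^(41/7)


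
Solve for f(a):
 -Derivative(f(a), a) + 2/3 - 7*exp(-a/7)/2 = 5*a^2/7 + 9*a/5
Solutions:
 f(a) = C1 - 5*a^3/21 - 9*a^2/10 + 2*a/3 + 49*exp(-a/7)/2


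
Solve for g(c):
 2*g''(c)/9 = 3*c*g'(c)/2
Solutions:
 g(c) = C1 + C2*erfi(3*sqrt(6)*c/4)


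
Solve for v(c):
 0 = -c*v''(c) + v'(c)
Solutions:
 v(c) = C1 + C2*c^2


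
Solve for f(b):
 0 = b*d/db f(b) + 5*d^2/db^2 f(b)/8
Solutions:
 f(b) = C1 + C2*erf(2*sqrt(5)*b/5)


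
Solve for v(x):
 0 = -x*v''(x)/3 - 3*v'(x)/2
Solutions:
 v(x) = C1 + C2/x^(7/2)


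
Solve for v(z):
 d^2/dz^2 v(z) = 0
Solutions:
 v(z) = C1 + C2*z


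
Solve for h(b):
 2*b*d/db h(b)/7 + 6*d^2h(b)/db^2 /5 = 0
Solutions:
 h(b) = C1 + C2*erf(sqrt(210)*b/42)


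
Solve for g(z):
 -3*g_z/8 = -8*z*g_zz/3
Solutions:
 g(z) = C1 + C2*z^(73/64)


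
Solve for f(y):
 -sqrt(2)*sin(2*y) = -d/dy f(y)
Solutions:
 f(y) = C1 - sqrt(2)*cos(2*y)/2


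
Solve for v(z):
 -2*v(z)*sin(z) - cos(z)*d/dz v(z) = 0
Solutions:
 v(z) = C1*cos(z)^2


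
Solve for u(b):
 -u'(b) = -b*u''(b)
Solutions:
 u(b) = C1 + C2*b^2


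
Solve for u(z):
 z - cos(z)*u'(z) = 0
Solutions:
 u(z) = C1 + Integral(z/cos(z), z)


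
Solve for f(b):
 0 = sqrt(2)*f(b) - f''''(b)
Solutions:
 f(b) = C1*exp(-2^(1/8)*b) + C2*exp(2^(1/8)*b) + C3*sin(2^(1/8)*b) + C4*cos(2^(1/8)*b)


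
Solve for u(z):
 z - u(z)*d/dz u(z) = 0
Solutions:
 u(z) = -sqrt(C1 + z^2)
 u(z) = sqrt(C1 + z^2)


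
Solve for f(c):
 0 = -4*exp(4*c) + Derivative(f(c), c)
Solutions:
 f(c) = C1 + exp(4*c)


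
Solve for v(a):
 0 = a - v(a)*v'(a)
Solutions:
 v(a) = -sqrt(C1 + a^2)
 v(a) = sqrt(C1 + a^2)


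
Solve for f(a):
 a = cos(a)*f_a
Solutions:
 f(a) = C1 + Integral(a/cos(a), a)


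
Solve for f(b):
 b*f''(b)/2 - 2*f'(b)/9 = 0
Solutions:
 f(b) = C1 + C2*b^(13/9)


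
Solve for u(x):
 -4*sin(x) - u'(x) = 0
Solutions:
 u(x) = C1 + 4*cos(x)


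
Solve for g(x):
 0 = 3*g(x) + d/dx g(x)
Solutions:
 g(x) = C1*exp(-3*x)


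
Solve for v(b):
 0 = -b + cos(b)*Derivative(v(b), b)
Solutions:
 v(b) = C1 + Integral(b/cos(b), b)


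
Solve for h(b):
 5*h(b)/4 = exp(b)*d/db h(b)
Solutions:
 h(b) = C1*exp(-5*exp(-b)/4)


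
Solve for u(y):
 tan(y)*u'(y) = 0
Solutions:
 u(y) = C1


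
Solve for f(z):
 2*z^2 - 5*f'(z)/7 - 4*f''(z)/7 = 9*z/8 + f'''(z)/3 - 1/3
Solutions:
 f(z) = C1 + 14*z^3/15 - 1211*z^2/400 + 2023*z/750 + (C2*sin(sqrt(69)*z/7) + C3*cos(sqrt(69)*z/7))*exp(-6*z/7)


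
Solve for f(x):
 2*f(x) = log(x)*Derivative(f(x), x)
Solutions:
 f(x) = C1*exp(2*li(x))


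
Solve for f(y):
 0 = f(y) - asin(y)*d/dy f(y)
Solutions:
 f(y) = C1*exp(Integral(1/asin(y), y))


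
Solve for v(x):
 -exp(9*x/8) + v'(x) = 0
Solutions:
 v(x) = C1 + 8*exp(9*x/8)/9


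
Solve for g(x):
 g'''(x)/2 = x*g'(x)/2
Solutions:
 g(x) = C1 + Integral(C2*airyai(x) + C3*airybi(x), x)


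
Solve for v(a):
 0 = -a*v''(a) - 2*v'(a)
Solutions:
 v(a) = C1 + C2/a


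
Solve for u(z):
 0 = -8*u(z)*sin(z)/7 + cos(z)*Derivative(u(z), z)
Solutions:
 u(z) = C1/cos(z)^(8/7)


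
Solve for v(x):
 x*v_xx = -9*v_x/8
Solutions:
 v(x) = C1 + C2/x^(1/8)


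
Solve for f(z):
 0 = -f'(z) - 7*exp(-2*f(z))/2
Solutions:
 f(z) = log(-sqrt(C1 - 7*z))
 f(z) = log(C1 - 7*z)/2


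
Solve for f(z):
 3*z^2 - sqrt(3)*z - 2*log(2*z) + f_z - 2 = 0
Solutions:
 f(z) = C1 - z^3 + sqrt(3)*z^2/2 + 2*z*log(z) + z*log(4)


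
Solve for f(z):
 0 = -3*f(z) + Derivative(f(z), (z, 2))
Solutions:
 f(z) = C1*exp(-sqrt(3)*z) + C2*exp(sqrt(3)*z)


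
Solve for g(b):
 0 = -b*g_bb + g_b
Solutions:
 g(b) = C1 + C2*b^2


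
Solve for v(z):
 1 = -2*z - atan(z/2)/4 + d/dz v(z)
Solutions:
 v(z) = C1 + z^2 + z*atan(z/2)/4 + z - log(z^2 + 4)/4


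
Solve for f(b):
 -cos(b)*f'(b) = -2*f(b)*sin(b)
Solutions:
 f(b) = C1/cos(b)^2


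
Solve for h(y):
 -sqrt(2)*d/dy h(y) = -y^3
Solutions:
 h(y) = C1 + sqrt(2)*y^4/8


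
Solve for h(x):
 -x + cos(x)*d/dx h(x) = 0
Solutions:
 h(x) = C1 + Integral(x/cos(x), x)


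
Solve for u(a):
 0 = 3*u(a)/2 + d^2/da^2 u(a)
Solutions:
 u(a) = C1*sin(sqrt(6)*a/2) + C2*cos(sqrt(6)*a/2)


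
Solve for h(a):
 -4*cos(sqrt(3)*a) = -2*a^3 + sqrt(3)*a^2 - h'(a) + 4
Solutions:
 h(a) = C1 - a^4/2 + sqrt(3)*a^3/3 + 4*a + 4*sqrt(3)*sin(sqrt(3)*a)/3


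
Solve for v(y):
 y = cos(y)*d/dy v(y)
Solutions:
 v(y) = C1 + Integral(y/cos(y), y)


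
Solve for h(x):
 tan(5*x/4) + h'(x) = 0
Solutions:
 h(x) = C1 + 4*log(cos(5*x/4))/5


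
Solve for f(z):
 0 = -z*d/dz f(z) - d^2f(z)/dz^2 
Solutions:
 f(z) = C1 + C2*erf(sqrt(2)*z/2)


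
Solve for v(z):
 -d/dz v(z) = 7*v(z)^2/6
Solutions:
 v(z) = 6/(C1 + 7*z)


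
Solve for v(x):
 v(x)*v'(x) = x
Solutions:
 v(x) = -sqrt(C1 + x^2)
 v(x) = sqrt(C1 + x^2)


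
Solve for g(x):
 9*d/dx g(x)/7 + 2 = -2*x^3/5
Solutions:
 g(x) = C1 - 7*x^4/90 - 14*x/9


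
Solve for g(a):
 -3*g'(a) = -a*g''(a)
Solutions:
 g(a) = C1 + C2*a^4


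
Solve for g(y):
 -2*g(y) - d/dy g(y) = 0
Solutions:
 g(y) = C1*exp(-2*y)


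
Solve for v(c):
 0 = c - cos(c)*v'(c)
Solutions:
 v(c) = C1 + Integral(c/cos(c), c)


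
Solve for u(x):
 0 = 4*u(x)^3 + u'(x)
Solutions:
 u(x) = -sqrt(2)*sqrt(-1/(C1 - 4*x))/2
 u(x) = sqrt(2)*sqrt(-1/(C1 - 4*x))/2


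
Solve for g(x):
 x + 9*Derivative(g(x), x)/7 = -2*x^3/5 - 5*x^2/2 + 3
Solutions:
 g(x) = C1 - 7*x^4/90 - 35*x^3/54 - 7*x^2/18 + 7*x/3


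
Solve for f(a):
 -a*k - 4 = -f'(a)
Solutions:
 f(a) = C1 + a^2*k/2 + 4*a


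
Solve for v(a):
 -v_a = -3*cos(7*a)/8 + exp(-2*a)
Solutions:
 v(a) = C1 + 3*sin(7*a)/56 + exp(-2*a)/2


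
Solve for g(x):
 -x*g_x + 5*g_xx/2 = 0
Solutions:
 g(x) = C1 + C2*erfi(sqrt(5)*x/5)


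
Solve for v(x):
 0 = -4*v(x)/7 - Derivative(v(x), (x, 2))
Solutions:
 v(x) = C1*sin(2*sqrt(7)*x/7) + C2*cos(2*sqrt(7)*x/7)


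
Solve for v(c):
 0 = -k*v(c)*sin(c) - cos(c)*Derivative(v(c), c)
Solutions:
 v(c) = C1*exp(k*log(cos(c)))


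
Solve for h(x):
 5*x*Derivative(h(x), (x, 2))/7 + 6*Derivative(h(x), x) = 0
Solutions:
 h(x) = C1 + C2/x^(37/5)


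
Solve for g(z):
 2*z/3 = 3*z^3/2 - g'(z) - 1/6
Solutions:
 g(z) = C1 + 3*z^4/8 - z^2/3 - z/6


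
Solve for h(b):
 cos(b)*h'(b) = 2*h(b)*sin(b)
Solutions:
 h(b) = C1/cos(b)^2


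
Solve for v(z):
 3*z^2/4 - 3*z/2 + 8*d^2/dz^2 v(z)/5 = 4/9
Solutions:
 v(z) = C1 + C2*z - 5*z^4/128 + 5*z^3/32 + 5*z^2/36


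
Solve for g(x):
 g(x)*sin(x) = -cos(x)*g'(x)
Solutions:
 g(x) = C1*cos(x)


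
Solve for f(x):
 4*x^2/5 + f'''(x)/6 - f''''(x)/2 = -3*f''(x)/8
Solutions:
 f(x) = C1 + C2*x + C3*exp(x*(1 - 2*sqrt(7))/6) + C4*exp(x*(1 + 2*sqrt(7))/6) - 8*x^4/45 + 128*x^3/405 - 3968*x^2/1215


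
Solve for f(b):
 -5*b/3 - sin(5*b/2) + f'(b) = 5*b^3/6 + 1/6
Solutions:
 f(b) = C1 + 5*b^4/24 + 5*b^2/6 + b/6 - 2*cos(5*b/2)/5


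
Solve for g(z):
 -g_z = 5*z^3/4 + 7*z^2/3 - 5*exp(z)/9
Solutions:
 g(z) = C1 - 5*z^4/16 - 7*z^3/9 + 5*exp(z)/9


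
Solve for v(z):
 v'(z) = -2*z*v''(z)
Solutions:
 v(z) = C1 + C2*sqrt(z)


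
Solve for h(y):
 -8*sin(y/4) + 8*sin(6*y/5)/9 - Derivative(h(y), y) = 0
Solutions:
 h(y) = C1 + 32*cos(y/4) - 20*cos(6*y/5)/27


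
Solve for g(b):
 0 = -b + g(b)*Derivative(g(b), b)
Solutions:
 g(b) = -sqrt(C1 + b^2)
 g(b) = sqrt(C1 + b^2)


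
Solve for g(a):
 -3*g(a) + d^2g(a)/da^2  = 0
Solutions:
 g(a) = C1*exp(-sqrt(3)*a) + C2*exp(sqrt(3)*a)


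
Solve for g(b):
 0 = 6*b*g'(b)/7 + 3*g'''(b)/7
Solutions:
 g(b) = C1 + Integral(C2*airyai(-2^(1/3)*b) + C3*airybi(-2^(1/3)*b), b)


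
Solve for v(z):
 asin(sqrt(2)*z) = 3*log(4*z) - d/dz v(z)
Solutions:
 v(z) = C1 + 3*z*log(z) - z*asin(sqrt(2)*z) - 3*z + 6*z*log(2) - sqrt(2)*sqrt(1 - 2*z^2)/2


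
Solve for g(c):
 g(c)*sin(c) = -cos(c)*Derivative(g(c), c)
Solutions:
 g(c) = C1*cos(c)


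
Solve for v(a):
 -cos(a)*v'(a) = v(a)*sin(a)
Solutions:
 v(a) = C1*cos(a)


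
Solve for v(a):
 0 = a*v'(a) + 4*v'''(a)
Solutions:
 v(a) = C1 + Integral(C2*airyai(-2^(1/3)*a/2) + C3*airybi(-2^(1/3)*a/2), a)


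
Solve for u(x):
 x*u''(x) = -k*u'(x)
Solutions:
 u(x) = C1 + x^(1 - re(k))*(C2*sin(log(x)*Abs(im(k))) + C3*cos(log(x)*im(k)))


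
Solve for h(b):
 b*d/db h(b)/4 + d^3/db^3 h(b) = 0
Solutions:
 h(b) = C1 + Integral(C2*airyai(-2^(1/3)*b/2) + C3*airybi(-2^(1/3)*b/2), b)


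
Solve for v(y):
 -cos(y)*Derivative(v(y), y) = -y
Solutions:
 v(y) = C1 + Integral(y/cos(y), y)


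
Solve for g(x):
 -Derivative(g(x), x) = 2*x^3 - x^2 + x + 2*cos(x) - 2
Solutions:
 g(x) = C1 - x^4/2 + x^3/3 - x^2/2 + 2*x - 2*sin(x)


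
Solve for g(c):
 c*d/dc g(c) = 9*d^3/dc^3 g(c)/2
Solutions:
 g(c) = C1 + Integral(C2*airyai(6^(1/3)*c/3) + C3*airybi(6^(1/3)*c/3), c)


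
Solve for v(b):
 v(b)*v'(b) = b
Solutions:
 v(b) = -sqrt(C1 + b^2)
 v(b) = sqrt(C1 + b^2)


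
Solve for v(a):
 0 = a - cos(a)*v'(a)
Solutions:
 v(a) = C1 + Integral(a/cos(a), a)


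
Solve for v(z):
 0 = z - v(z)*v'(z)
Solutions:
 v(z) = -sqrt(C1 + z^2)
 v(z) = sqrt(C1 + z^2)


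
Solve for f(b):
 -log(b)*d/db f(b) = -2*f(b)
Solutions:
 f(b) = C1*exp(2*li(b))


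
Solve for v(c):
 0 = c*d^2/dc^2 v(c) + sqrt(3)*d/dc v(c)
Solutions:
 v(c) = C1 + C2*c^(1 - sqrt(3))


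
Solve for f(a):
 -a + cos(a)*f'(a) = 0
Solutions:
 f(a) = C1 + Integral(a/cos(a), a)


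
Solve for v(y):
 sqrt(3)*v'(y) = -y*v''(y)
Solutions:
 v(y) = C1 + C2*y^(1 - sqrt(3))


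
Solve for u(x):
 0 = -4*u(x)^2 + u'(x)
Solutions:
 u(x) = -1/(C1 + 4*x)


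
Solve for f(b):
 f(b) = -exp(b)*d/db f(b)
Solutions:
 f(b) = C1*exp(exp(-b))


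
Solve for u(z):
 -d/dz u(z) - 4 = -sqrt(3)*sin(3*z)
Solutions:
 u(z) = C1 - 4*z - sqrt(3)*cos(3*z)/3


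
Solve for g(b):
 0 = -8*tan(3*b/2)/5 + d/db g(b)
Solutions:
 g(b) = C1 - 16*log(cos(3*b/2))/15


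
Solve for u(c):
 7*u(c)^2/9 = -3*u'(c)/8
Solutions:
 u(c) = 27/(C1 + 56*c)


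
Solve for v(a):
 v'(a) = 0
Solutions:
 v(a) = C1


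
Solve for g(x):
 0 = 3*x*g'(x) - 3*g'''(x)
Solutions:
 g(x) = C1 + Integral(C2*airyai(x) + C3*airybi(x), x)


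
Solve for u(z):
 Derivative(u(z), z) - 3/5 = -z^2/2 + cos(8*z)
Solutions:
 u(z) = C1 - z^3/6 + 3*z/5 + sin(8*z)/8


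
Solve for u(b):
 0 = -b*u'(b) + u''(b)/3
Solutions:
 u(b) = C1 + C2*erfi(sqrt(6)*b/2)


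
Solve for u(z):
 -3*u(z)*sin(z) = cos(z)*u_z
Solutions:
 u(z) = C1*cos(z)^3


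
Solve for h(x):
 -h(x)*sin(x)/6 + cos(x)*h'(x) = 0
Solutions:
 h(x) = C1/cos(x)^(1/6)


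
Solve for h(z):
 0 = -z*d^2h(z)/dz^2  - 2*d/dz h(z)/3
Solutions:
 h(z) = C1 + C2*z^(1/3)


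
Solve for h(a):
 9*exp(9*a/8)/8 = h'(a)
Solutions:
 h(a) = C1 + exp(9*a/8)


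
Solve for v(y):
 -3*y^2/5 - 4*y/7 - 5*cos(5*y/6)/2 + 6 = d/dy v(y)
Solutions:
 v(y) = C1 - y^3/5 - 2*y^2/7 + 6*y - 3*sin(5*y/6)


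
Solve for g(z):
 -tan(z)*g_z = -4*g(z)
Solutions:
 g(z) = C1*sin(z)^4


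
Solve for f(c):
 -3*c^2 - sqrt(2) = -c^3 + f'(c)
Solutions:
 f(c) = C1 + c^4/4 - c^3 - sqrt(2)*c


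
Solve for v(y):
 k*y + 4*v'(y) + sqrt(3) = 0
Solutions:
 v(y) = C1 - k*y^2/8 - sqrt(3)*y/4


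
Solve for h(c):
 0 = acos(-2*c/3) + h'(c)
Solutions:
 h(c) = C1 - c*acos(-2*c/3) - sqrt(9 - 4*c^2)/2


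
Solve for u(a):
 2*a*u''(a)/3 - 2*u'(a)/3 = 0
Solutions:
 u(a) = C1 + C2*a^2


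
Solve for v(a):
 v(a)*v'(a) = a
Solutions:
 v(a) = -sqrt(C1 + a^2)
 v(a) = sqrt(C1 + a^2)


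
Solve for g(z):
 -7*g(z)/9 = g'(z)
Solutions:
 g(z) = C1*exp(-7*z/9)


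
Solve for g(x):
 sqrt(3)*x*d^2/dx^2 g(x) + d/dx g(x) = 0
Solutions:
 g(x) = C1 + C2*x^(1 - sqrt(3)/3)


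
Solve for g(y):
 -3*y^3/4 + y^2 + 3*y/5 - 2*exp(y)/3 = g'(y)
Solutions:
 g(y) = C1 - 3*y^4/16 + y^3/3 + 3*y^2/10 - 2*exp(y)/3


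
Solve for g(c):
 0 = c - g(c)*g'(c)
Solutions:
 g(c) = -sqrt(C1 + c^2)
 g(c) = sqrt(C1 + c^2)


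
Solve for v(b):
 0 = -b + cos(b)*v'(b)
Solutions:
 v(b) = C1 + Integral(b/cos(b), b)


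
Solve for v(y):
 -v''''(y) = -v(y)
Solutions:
 v(y) = C1*exp(-y) + C2*exp(y) + C3*sin(y) + C4*cos(y)


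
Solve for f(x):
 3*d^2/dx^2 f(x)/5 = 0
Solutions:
 f(x) = C1 + C2*x


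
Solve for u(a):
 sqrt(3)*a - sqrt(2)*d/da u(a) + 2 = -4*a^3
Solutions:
 u(a) = C1 + sqrt(2)*a^4/2 + sqrt(6)*a^2/4 + sqrt(2)*a


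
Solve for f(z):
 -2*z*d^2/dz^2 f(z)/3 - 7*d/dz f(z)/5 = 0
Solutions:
 f(z) = C1 + C2/z^(11/10)


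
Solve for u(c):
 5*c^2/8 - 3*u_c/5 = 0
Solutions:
 u(c) = C1 + 25*c^3/72


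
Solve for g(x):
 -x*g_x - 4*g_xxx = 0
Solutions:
 g(x) = C1 + Integral(C2*airyai(-2^(1/3)*x/2) + C3*airybi(-2^(1/3)*x/2), x)


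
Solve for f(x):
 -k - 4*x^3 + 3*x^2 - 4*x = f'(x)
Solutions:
 f(x) = C1 - k*x - x^4 + x^3 - 2*x^2


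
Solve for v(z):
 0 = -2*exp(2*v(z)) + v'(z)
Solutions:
 v(z) = log(-sqrt(-1/(C1 + 2*z))) - log(2)/2
 v(z) = log(-1/(C1 + 2*z))/2 - log(2)/2


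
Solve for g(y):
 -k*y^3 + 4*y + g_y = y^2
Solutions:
 g(y) = C1 + k*y^4/4 + y^3/3 - 2*y^2


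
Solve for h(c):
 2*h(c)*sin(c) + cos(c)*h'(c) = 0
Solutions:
 h(c) = C1*cos(c)^2


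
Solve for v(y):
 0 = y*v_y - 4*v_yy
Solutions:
 v(y) = C1 + C2*erfi(sqrt(2)*y/4)


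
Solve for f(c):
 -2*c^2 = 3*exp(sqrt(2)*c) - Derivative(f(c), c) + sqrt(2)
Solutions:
 f(c) = C1 + 2*c^3/3 + sqrt(2)*c + 3*sqrt(2)*exp(sqrt(2)*c)/2


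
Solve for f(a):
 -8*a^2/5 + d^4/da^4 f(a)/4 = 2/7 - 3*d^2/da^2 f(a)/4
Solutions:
 f(a) = C1 + C2*a + C3*sin(sqrt(3)*a) + C4*cos(sqrt(3)*a) + 8*a^4/45 - 164*a^2/315


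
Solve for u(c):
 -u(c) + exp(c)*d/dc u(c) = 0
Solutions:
 u(c) = C1*exp(-exp(-c))


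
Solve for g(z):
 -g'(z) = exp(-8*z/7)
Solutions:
 g(z) = C1 + 7*exp(-8*z/7)/8


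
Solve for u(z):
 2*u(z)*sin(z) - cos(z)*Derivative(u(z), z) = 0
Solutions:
 u(z) = C1/cos(z)^2


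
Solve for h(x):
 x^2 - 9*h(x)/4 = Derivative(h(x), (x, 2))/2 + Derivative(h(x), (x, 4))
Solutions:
 h(x) = 4*x^2/9 + (C1*sin(sqrt(6)*x*cos(atan(sqrt(35))/2)/2) + C2*cos(sqrt(6)*x*cos(atan(sqrt(35))/2)/2))*exp(-sqrt(6)*x*sin(atan(sqrt(35))/2)/2) + (C3*sin(sqrt(6)*x*cos(atan(sqrt(35))/2)/2) + C4*cos(sqrt(6)*x*cos(atan(sqrt(35))/2)/2))*exp(sqrt(6)*x*sin(atan(sqrt(35))/2)/2) - 16/81


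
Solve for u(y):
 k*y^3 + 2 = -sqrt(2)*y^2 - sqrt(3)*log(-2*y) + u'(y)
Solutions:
 u(y) = C1 + k*y^4/4 + sqrt(2)*y^3/3 + sqrt(3)*y*log(-y) + y*(-sqrt(3) + sqrt(3)*log(2) + 2)


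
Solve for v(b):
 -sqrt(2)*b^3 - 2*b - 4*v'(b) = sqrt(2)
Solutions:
 v(b) = C1 - sqrt(2)*b^4/16 - b^2/4 - sqrt(2)*b/4


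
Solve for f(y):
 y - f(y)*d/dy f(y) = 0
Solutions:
 f(y) = -sqrt(C1 + y^2)
 f(y) = sqrt(C1 + y^2)


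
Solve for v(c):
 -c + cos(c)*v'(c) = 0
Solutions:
 v(c) = C1 + Integral(c/cos(c), c)


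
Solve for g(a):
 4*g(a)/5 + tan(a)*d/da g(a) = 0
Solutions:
 g(a) = C1/sin(a)^(4/5)


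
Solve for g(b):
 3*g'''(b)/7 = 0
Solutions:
 g(b) = C1 + C2*b + C3*b^2


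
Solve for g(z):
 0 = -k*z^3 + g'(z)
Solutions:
 g(z) = C1 + k*z^4/4


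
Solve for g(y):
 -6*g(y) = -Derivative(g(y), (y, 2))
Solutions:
 g(y) = C1*exp(-sqrt(6)*y) + C2*exp(sqrt(6)*y)


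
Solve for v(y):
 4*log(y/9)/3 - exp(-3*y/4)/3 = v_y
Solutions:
 v(y) = C1 + 4*y*log(y)/3 + 4*y*(-2*log(3) - 1)/3 + 4*exp(-3*y/4)/9


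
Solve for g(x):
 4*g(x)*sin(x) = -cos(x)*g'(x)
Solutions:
 g(x) = C1*cos(x)^4


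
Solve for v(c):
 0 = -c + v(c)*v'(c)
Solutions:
 v(c) = -sqrt(C1 + c^2)
 v(c) = sqrt(C1 + c^2)


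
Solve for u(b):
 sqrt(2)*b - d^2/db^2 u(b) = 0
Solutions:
 u(b) = C1 + C2*b + sqrt(2)*b^3/6


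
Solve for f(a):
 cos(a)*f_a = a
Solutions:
 f(a) = C1 + Integral(a/cos(a), a)


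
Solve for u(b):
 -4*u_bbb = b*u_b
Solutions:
 u(b) = C1 + Integral(C2*airyai(-2^(1/3)*b/2) + C3*airybi(-2^(1/3)*b/2), b)


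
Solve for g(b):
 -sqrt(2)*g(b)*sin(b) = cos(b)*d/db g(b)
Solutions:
 g(b) = C1*cos(b)^(sqrt(2))


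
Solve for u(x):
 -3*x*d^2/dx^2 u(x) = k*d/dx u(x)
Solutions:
 u(x) = C1 + x^(1 - re(k)/3)*(C2*sin(log(x)*Abs(im(k))/3) + C3*cos(log(x)*im(k)/3))


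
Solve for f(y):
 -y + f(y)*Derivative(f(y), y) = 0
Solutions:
 f(y) = -sqrt(C1 + y^2)
 f(y) = sqrt(C1 + y^2)


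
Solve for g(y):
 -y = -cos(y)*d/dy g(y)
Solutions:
 g(y) = C1 + Integral(y/cos(y), y)


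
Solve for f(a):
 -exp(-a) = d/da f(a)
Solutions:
 f(a) = C1 + exp(-a)


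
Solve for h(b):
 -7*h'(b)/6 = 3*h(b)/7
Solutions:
 h(b) = C1*exp(-18*b/49)


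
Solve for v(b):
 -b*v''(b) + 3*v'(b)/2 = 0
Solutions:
 v(b) = C1 + C2*b^(5/2)


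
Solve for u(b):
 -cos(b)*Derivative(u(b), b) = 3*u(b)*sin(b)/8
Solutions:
 u(b) = C1*cos(b)^(3/8)


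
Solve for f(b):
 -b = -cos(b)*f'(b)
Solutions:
 f(b) = C1 + Integral(b/cos(b), b)


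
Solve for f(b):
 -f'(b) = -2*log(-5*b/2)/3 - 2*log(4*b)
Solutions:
 f(b) = C1 + 8*b*log(b)/3 + 2*b*(-4 + log(5) + 5*log(2) + I*pi)/3


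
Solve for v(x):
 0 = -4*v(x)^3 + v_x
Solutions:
 v(x) = -sqrt(2)*sqrt(-1/(C1 + 4*x))/2
 v(x) = sqrt(2)*sqrt(-1/(C1 + 4*x))/2


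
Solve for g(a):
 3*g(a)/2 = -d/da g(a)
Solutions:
 g(a) = C1*exp(-3*a/2)


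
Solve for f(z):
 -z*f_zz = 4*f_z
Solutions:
 f(z) = C1 + C2/z^3


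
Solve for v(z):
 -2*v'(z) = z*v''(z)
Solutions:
 v(z) = C1 + C2/z


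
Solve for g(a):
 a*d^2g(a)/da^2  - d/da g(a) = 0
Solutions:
 g(a) = C1 + C2*a^2


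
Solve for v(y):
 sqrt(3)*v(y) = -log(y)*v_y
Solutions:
 v(y) = C1*exp(-sqrt(3)*li(y))


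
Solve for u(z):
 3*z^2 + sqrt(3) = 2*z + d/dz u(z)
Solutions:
 u(z) = C1 + z^3 - z^2 + sqrt(3)*z


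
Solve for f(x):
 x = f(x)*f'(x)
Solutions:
 f(x) = -sqrt(C1 + x^2)
 f(x) = sqrt(C1 + x^2)


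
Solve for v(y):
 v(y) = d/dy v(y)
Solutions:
 v(y) = C1*exp(y)


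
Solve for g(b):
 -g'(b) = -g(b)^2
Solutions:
 g(b) = -1/(C1 + b)


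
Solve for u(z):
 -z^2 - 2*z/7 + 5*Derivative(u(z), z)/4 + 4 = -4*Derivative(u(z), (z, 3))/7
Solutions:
 u(z) = C1 + C2*sin(sqrt(35)*z/4) + C3*cos(sqrt(35)*z/4) + 4*z^3/15 + 4*z^2/35 - 688*z/175


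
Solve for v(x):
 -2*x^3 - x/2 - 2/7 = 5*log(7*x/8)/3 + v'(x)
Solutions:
 v(x) = C1 - x^4/2 - x^2/4 - 5*x*log(x)/3 - 5*x*log(7)/3 + 29*x/21 + 5*x*log(2)


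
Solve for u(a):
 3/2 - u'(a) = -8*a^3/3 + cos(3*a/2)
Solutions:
 u(a) = C1 + 2*a^4/3 + 3*a/2 - 2*sin(3*a/2)/3


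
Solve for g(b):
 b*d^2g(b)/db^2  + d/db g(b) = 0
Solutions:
 g(b) = C1 + C2*log(b)


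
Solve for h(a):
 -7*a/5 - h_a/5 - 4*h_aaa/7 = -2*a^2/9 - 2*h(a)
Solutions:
 h(a) = C1*exp(105^(1/3)*a*(-(450 + sqrt(202605))^(1/3) + 105^(1/3)/(450 + sqrt(202605))^(1/3))/60)*sin(3^(1/6)*35^(1/3)*a*(3*35^(1/3)/(450 + sqrt(202605))^(1/3) + 3^(2/3)*(450 + sqrt(202605))^(1/3))/60) + C2*exp(105^(1/3)*a*(-(450 + sqrt(202605))^(1/3) + 105^(1/3)/(450 + sqrt(202605))^(1/3))/60)*cos(3^(1/6)*35^(1/3)*a*(3*35^(1/3)/(450 + sqrt(202605))^(1/3) + 3^(2/3)*(450 + sqrt(202605))^(1/3))/60) + C3*exp(-105^(1/3)*a*(-(450 + sqrt(202605))^(1/3) + 105^(1/3)/(450 + sqrt(202605))^(1/3))/30) - a^2/9 + 61*a/90 + 61/900


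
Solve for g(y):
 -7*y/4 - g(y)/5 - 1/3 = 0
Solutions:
 g(y) = -35*y/4 - 5/3


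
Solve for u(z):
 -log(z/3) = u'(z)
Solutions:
 u(z) = C1 - z*log(z) + z + z*log(3)


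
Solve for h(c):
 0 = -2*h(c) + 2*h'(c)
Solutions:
 h(c) = C1*exp(c)


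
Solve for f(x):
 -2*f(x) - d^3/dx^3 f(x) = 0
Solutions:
 f(x) = C3*exp(-2^(1/3)*x) + (C1*sin(2^(1/3)*sqrt(3)*x/2) + C2*cos(2^(1/3)*sqrt(3)*x/2))*exp(2^(1/3)*x/2)


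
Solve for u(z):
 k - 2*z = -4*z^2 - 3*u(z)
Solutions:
 u(z) = -k/3 - 4*z^2/3 + 2*z/3


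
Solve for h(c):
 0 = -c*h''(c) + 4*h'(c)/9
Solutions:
 h(c) = C1 + C2*c^(13/9)


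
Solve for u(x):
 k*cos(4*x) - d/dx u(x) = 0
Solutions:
 u(x) = C1 + k*sin(4*x)/4


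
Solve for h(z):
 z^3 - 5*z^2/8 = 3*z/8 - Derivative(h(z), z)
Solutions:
 h(z) = C1 - z^4/4 + 5*z^3/24 + 3*z^2/16


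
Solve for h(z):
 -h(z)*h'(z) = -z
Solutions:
 h(z) = -sqrt(C1 + z^2)
 h(z) = sqrt(C1 + z^2)


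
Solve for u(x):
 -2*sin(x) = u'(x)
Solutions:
 u(x) = C1 + 2*cos(x)


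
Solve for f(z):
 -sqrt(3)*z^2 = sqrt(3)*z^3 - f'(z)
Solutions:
 f(z) = C1 + sqrt(3)*z^4/4 + sqrt(3)*z^3/3


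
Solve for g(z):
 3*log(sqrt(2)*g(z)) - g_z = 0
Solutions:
 -2*Integral(1/(2*log(_y) + log(2)), (_y, g(z)))/3 = C1 - z


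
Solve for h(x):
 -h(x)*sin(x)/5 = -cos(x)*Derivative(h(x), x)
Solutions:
 h(x) = C1/cos(x)^(1/5)


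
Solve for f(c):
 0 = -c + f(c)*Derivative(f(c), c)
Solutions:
 f(c) = -sqrt(C1 + c^2)
 f(c) = sqrt(C1 + c^2)


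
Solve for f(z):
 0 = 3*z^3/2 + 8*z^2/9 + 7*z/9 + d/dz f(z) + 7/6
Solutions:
 f(z) = C1 - 3*z^4/8 - 8*z^3/27 - 7*z^2/18 - 7*z/6


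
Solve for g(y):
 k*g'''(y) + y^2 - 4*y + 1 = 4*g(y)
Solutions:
 g(y) = C1*exp(2^(2/3)*y*(1/k)^(1/3)) + C2*exp(2^(2/3)*y*(-1 + sqrt(3)*I)*(1/k)^(1/3)/2) + C3*exp(-2^(2/3)*y*(1 + sqrt(3)*I)*(1/k)^(1/3)/2) + y^2/4 - y + 1/4


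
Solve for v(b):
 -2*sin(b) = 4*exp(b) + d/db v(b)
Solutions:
 v(b) = C1 - 4*exp(b) + 2*cos(b)


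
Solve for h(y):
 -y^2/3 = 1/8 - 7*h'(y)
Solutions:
 h(y) = C1 + y^3/63 + y/56
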